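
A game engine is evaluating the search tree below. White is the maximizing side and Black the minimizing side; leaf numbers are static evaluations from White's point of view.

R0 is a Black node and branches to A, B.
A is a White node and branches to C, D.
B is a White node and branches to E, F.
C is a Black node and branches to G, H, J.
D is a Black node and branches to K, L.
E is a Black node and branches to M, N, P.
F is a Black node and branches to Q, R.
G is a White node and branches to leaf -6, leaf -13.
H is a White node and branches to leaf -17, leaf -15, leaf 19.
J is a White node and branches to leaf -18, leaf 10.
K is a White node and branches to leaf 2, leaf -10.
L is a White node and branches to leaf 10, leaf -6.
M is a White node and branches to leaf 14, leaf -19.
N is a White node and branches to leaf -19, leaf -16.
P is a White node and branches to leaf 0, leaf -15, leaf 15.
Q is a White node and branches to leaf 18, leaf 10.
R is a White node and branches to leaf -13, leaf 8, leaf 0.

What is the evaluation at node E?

M (White): max(14, -19) = 14
N (White): max(-19, -16) = -16
P (White): max(0, -15, 15) = 15
E (Black): min(14, -16, 15) = -16

-16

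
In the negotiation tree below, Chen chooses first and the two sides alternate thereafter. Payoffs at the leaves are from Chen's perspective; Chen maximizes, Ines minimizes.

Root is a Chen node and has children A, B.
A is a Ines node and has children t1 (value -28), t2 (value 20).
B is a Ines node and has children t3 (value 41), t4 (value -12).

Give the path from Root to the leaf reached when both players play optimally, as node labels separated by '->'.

Root -> B -> t4

A (Ines): min(-28, 20) = -28
B (Ines): min(41, -12) = -12
Root (Chen): max(-28, -12) = -12
At Root, Chen picks B (highest: -12).
At B, Ines picks t4 (lowest: -12).
Terminal value -12.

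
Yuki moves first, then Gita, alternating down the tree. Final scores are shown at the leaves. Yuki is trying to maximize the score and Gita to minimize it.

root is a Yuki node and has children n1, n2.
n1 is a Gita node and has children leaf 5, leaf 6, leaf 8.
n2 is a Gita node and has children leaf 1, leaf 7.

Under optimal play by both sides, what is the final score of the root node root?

5

n1 (Gita): min(5, 6, 8) = 5
n2 (Gita): min(1, 7) = 1
root (Yuki): max(5, 1) = 5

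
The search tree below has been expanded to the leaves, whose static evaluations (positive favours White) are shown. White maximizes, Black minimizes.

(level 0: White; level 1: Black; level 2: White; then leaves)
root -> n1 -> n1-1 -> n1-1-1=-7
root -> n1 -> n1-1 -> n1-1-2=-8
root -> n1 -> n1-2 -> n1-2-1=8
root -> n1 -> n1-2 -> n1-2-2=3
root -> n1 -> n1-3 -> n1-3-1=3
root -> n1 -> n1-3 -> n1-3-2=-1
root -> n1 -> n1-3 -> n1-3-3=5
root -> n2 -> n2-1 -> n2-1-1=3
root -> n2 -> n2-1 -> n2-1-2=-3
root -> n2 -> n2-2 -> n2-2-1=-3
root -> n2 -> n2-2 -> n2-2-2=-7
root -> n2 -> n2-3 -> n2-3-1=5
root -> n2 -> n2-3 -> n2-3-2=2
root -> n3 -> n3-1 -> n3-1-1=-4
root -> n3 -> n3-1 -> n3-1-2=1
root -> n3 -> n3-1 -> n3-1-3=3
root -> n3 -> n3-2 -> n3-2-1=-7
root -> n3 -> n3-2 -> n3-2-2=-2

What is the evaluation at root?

-2

n1-1 (White): max(-7, -8) = -7
n1-2 (White): max(8, 3) = 8
n1-3 (White): max(3, -1, 5) = 5
n1 (Black): min(-7, 8, 5) = -7
n2-1 (White): max(3, -3) = 3
n2-2 (White): max(-3, -7) = -3
n2-3 (White): max(5, 2) = 5
n2 (Black): min(3, -3, 5) = -3
n3-1 (White): max(-4, 1, 3) = 3
n3-2 (White): max(-7, -2) = -2
n3 (Black): min(3, -2) = -2
root (White): max(-7, -3, -2) = -2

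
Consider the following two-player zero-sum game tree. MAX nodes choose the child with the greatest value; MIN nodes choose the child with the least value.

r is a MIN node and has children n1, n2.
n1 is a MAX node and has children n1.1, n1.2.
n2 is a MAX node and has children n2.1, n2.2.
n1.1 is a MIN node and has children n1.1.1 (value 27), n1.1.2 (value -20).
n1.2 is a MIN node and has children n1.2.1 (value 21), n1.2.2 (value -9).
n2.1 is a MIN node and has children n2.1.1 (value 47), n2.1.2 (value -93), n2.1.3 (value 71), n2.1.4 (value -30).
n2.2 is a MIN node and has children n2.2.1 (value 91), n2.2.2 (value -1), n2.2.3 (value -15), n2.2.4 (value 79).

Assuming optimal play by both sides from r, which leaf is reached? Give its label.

n1.1 (MIN): min(27, -20) = -20
n1.2 (MIN): min(21, -9) = -9
n1 (MAX): max(-20, -9) = -9
n2.1 (MIN): min(47, -93, 71, -30) = -93
n2.2 (MIN): min(91, -1, -15, 79) = -15
n2 (MAX): max(-93, -15) = -15
r (MIN): min(-9, -15) = -15
At r, MIN picks n2 (lowest: -15).
At n2, MAX picks n2.2 (highest: -15).
At n2.2, MIN picks n2.2.3 (lowest: -15).
Terminal value -15.

n2.2.3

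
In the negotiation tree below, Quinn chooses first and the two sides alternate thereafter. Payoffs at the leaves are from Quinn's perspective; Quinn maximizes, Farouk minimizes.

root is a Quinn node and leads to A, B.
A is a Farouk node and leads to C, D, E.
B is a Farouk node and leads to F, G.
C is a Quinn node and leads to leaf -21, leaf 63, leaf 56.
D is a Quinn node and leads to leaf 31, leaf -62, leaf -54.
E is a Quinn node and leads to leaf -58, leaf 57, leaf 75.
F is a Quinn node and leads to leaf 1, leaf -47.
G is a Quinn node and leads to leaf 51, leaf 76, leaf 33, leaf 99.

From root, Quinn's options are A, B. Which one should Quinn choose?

A

C (Quinn): max(-21, 63, 56) = 63
D (Quinn): max(31, -62, -54) = 31
E (Quinn): max(-58, 57, 75) = 75
A (Farouk): min(63, 31, 75) = 31
F (Quinn): max(1, -47) = 1
G (Quinn): max(51, 76, 33, 99) = 99
B (Farouk): min(1, 99) = 1
root (Quinn): max(31, 1) = 31
Quinn at root wants the highest of {A=31, B=1}, so chooses A.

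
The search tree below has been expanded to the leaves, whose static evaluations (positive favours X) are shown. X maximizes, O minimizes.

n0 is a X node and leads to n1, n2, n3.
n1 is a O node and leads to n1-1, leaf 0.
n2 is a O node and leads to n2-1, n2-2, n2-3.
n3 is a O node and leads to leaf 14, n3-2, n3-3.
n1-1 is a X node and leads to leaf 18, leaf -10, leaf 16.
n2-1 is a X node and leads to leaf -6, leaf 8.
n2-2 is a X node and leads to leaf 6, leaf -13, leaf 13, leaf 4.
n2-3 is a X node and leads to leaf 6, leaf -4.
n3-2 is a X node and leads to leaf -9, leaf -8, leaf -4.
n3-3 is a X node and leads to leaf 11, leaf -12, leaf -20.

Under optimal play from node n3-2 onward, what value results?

-4

n3-2 (X): max(-9, -8, -4) = -4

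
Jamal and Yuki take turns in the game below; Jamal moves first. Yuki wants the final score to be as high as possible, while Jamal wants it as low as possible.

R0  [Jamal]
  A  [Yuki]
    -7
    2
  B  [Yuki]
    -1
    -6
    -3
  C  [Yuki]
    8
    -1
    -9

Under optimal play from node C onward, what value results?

8

C (Yuki): max(8, -1, -9) = 8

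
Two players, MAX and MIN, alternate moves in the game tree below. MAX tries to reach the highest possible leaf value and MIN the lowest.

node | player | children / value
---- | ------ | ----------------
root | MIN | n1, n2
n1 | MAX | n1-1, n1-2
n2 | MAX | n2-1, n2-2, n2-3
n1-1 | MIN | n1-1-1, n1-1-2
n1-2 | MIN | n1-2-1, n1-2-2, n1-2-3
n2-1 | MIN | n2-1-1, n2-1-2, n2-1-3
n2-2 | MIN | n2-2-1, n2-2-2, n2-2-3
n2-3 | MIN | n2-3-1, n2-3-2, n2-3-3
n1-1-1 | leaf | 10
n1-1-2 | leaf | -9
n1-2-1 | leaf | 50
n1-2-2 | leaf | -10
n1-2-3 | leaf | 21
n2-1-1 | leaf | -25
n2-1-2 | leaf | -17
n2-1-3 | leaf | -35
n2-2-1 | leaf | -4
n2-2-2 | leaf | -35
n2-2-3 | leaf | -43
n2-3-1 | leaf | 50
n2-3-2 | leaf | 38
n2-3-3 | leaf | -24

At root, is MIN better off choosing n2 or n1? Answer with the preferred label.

n2

n2-1 (MIN): min(-25, -17, -35) = -35
n2-2 (MIN): min(-4, -35, -43) = -43
n2-3 (MIN): min(50, 38, -24) = -24
n2 (MAX): max(-35, -43, -24) = -24
n1-1 (MIN): min(10, -9) = -9
n1-2 (MIN): min(50, -10, 21) = -10
n1 (MAX): max(-9, -10) = -9
MIN prefers the lower value; n2=-24, n1=-9. n2 is better since -24 < -9.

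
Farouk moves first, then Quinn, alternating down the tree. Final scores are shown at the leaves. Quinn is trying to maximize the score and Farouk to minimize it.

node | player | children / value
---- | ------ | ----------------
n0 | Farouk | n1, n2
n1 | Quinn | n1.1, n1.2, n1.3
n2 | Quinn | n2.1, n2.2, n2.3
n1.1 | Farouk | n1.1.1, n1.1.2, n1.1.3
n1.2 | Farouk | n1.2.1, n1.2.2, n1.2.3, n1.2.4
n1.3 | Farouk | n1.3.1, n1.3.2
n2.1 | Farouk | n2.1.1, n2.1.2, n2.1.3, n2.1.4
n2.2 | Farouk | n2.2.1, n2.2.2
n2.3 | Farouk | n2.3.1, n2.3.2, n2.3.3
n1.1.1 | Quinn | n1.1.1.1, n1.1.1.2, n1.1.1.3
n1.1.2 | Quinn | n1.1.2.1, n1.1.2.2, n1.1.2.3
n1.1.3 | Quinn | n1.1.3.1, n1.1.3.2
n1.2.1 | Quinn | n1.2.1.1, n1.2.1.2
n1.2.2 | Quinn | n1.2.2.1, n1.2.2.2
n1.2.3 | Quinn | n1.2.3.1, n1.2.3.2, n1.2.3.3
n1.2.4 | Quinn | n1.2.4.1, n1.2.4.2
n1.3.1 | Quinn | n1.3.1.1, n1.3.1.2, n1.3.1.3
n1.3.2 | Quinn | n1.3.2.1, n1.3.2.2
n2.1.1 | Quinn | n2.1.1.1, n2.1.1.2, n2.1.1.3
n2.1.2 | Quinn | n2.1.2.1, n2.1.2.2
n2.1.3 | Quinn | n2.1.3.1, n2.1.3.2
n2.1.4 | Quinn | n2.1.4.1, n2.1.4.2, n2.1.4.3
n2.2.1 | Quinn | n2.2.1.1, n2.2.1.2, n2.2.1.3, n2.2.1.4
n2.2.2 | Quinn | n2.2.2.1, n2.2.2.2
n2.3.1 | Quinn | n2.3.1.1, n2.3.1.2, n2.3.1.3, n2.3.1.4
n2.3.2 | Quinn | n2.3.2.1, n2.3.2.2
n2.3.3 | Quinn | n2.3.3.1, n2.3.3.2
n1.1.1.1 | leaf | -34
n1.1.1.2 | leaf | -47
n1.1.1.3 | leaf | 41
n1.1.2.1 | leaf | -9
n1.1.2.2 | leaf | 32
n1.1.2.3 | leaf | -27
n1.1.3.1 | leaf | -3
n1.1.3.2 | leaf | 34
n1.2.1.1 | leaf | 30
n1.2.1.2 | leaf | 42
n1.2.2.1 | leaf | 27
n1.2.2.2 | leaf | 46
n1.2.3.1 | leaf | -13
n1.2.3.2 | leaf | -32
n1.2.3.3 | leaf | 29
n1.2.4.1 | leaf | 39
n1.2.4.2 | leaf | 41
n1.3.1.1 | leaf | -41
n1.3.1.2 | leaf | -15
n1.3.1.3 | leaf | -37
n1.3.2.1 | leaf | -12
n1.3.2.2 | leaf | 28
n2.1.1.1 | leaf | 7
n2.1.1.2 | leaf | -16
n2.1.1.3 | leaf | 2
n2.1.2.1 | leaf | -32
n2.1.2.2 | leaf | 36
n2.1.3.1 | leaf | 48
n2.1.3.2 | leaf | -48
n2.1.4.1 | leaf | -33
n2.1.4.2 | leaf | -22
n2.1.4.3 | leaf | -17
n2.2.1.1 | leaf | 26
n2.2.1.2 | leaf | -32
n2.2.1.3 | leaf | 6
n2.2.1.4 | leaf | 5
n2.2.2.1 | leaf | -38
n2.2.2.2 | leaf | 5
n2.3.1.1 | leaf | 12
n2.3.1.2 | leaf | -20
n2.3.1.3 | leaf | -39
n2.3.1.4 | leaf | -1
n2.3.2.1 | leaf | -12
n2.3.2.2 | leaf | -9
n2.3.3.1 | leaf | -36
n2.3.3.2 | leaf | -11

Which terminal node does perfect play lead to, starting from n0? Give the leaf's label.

n1.1.1 (Quinn): max(-34, -47, 41) = 41
n1.1.2 (Quinn): max(-9, 32, -27) = 32
n1.1.3 (Quinn): max(-3, 34) = 34
n1.1 (Farouk): min(41, 32, 34) = 32
n1.2.1 (Quinn): max(30, 42) = 42
n1.2.2 (Quinn): max(27, 46) = 46
n1.2.3 (Quinn): max(-13, -32, 29) = 29
n1.2.4 (Quinn): max(39, 41) = 41
n1.2 (Farouk): min(42, 46, 29, 41) = 29
n1.3.1 (Quinn): max(-41, -15, -37) = -15
n1.3.2 (Quinn): max(-12, 28) = 28
n1.3 (Farouk): min(-15, 28) = -15
n1 (Quinn): max(32, 29, -15) = 32
n2.1.1 (Quinn): max(7, -16, 2) = 7
n2.1.2 (Quinn): max(-32, 36) = 36
n2.1.3 (Quinn): max(48, -48) = 48
n2.1.4 (Quinn): max(-33, -22, -17) = -17
n2.1 (Farouk): min(7, 36, 48, -17) = -17
n2.2.1 (Quinn): max(26, -32, 6, 5) = 26
n2.2.2 (Quinn): max(-38, 5) = 5
n2.2 (Farouk): min(26, 5) = 5
n2.3.1 (Quinn): max(12, -20, -39, -1) = 12
n2.3.2 (Quinn): max(-12, -9) = -9
n2.3.3 (Quinn): max(-36, -11) = -11
n2.3 (Farouk): min(12, -9, -11) = -11
n2 (Quinn): max(-17, 5, -11) = 5
n0 (Farouk): min(32, 5) = 5
At n0, Farouk picks n2 (lowest: 5).
At n2, Quinn picks n2.2 (highest: 5).
At n2.2, Farouk picks n2.2.2 (lowest: 5).
At n2.2.2, Quinn picks n2.2.2.2 (highest: 5).
Terminal value 5.

n2.2.2.2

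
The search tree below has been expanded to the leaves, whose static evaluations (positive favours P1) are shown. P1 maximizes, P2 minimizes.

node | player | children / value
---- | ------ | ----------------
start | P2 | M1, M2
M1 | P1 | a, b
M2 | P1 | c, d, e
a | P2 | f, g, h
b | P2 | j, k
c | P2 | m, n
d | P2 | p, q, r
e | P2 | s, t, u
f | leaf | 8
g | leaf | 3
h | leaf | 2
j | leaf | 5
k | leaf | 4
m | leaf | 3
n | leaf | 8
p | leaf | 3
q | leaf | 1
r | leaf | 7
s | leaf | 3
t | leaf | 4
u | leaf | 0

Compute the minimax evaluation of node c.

c (P2): min(3, 8) = 3

3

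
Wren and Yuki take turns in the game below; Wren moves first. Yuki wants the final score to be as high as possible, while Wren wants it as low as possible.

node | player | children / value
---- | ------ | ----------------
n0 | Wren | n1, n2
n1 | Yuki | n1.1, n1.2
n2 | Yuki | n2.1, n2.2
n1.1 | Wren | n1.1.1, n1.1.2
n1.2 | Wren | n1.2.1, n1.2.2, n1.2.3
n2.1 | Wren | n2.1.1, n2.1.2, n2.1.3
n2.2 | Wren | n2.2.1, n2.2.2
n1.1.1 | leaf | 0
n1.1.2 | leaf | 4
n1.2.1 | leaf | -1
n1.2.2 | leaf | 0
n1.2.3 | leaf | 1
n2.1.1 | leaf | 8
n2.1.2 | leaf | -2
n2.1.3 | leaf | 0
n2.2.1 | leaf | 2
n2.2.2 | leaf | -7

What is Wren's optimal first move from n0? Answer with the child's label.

n2

n1.1 (Wren): min(0, 4) = 0
n1.2 (Wren): min(-1, 0, 1) = -1
n1 (Yuki): max(0, -1) = 0
n2.1 (Wren): min(8, -2, 0) = -2
n2.2 (Wren): min(2, -7) = -7
n2 (Yuki): max(-2, -7) = -2
n0 (Wren): min(0, -2) = -2
Wren at n0 wants the lowest of {n1=0, n2=-2}, so chooses n2.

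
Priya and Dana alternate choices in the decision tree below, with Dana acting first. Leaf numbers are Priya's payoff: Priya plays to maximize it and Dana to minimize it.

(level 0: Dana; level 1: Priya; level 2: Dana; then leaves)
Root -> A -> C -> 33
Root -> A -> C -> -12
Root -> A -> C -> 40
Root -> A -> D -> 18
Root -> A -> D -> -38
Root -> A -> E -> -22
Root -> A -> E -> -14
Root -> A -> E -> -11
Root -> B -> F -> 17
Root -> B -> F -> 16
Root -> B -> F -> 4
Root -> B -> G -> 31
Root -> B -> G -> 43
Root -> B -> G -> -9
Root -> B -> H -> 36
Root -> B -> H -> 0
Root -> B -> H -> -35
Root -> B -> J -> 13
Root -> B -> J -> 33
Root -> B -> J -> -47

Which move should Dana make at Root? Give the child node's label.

C (Dana): min(33, -12, 40) = -12
D (Dana): min(18, -38) = -38
E (Dana): min(-22, -14, -11) = -22
A (Priya): max(-12, -38, -22) = -12
F (Dana): min(17, 16, 4) = 4
G (Dana): min(31, 43, -9) = -9
H (Dana): min(36, 0, -35) = -35
J (Dana): min(13, 33, -47) = -47
B (Priya): max(4, -9, -35, -47) = 4
Root (Dana): min(-12, 4) = -12
Dana at Root wants the lowest of {A=-12, B=4}, so chooses A.

A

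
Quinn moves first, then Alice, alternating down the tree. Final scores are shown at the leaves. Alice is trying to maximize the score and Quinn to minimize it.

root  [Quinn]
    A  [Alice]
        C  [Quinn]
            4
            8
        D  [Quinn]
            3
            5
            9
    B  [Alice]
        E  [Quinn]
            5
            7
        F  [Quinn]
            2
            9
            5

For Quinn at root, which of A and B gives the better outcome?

C (Quinn): min(4, 8) = 4
D (Quinn): min(3, 5, 9) = 3
A (Alice): max(4, 3) = 4
E (Quinn): min(5, 7) = 5
F (Quinn): min(2, 9, 5) = 2
B (Alice): max(5, 2) = 5
Quinn prefers the lower value; A=4, B=5. A is better since 4 < 5.

A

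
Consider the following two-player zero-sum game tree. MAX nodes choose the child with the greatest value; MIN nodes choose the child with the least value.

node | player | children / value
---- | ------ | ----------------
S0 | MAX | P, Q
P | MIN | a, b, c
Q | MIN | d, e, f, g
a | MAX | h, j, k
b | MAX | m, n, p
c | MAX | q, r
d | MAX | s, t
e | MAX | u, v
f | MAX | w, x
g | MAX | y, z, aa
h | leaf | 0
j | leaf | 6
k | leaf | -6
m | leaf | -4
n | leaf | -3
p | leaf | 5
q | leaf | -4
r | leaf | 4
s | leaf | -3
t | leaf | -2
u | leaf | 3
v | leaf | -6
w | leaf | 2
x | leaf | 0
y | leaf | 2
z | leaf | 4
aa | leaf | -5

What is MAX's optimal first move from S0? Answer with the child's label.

a (MAX): max(0, 6, -6) = 6
b (MAX): max(-4, -3, 5) = 5
c (MAX): max(-4, 4) = 4
P (MIN): min(6, 5, 4) = 4
d (MAX): max(-3, -2) = -2
e (MAX): max(3, -6) = 3
f (MAX): max(2, 0) = 2
g (MAX): max(2, 4, -5) = 4
Q (MIN): min(-2, 3, 2, 4) = -2
S0 (MAX): max(4, -2) = 4
MAX at S0 wants the highest of {P=4, Q=-2}, so chooses P.

P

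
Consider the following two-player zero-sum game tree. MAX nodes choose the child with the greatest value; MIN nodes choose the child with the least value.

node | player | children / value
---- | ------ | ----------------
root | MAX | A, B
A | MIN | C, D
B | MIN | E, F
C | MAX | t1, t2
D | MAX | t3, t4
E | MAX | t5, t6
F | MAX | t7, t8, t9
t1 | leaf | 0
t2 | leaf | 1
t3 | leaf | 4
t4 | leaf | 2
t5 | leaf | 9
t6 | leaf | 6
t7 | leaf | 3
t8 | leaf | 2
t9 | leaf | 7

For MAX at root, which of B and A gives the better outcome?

B

E (MAX): max(9, 6) = 9
F (MAX): max(3, 2, 7) = 7
B (MIN): min(9, 7) = 7
C (MAX): max(0, 1) = 1
D (MAX): max(4, 2) = 4
A (MIN): min(1, 4) = 1
MAX prefers the higher value; B=7, A=1. B is better since 7 > 1.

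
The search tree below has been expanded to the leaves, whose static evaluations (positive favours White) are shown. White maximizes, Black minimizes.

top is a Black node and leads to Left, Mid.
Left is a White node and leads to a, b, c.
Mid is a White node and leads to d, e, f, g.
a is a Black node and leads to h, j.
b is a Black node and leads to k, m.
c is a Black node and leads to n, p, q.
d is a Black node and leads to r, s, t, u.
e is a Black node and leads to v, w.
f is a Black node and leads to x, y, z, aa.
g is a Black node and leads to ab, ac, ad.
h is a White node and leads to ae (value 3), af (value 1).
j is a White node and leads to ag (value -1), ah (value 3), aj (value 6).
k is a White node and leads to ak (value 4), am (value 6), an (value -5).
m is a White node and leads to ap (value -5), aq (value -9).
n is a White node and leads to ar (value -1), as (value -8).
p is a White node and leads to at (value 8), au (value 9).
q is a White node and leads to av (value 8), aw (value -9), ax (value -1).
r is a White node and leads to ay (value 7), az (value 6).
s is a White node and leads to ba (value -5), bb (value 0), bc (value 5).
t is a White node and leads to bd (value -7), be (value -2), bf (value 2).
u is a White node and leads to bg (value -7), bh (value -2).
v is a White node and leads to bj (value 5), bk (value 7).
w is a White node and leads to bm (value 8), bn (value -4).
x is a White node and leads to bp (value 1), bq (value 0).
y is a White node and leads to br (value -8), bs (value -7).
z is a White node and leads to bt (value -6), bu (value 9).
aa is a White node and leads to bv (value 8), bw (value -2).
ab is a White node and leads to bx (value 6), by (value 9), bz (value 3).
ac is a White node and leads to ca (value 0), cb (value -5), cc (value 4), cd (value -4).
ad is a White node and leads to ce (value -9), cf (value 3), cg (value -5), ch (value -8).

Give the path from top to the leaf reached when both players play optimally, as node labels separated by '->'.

top -> Left -> a -> h -> ae

h (White): max(3, 1) = 3
j (White): max(-1, 3, 6) = 6
a (Black): min(3, 6) = 3
k (White): max(4, 6, -5) = 6
m (White): max(-5, -9) = -5
b (Black): min(6, -5) = -5
n (White): max(-1, -8) = -1
p (White): max(8, 9) = 9
q (White): max(8, -9, -1) = 8
c (Black): min(-1, 9, 8) = -1
Left (White): max(3, -5, -1) = 3
r (White): max(7, 6) = 7
s (White): max(-5, 0, 5) = 5
t (White): max(-7, -2, 2) = 2
u (White): max(-7, -2) = -2
d (Black): min(7, 5, 2, -2) = -2
v (White): max(5, 7) = 7
w (White): max(8, -4) = 8
e (Black): min(7, 8) = 7
x (White): max(1, 0) = 1
y (White): max(-8, -7) = -7
z (White): max(-6, 9) = 9
aa (White): max(8, -2) = 8
f (Black): min(1, -7, 9, 8) = -7
ab (White): max(6, 9, 3) = 9
ac (White): max(0, -5, 4, -4) = 4
ad (White): max(-9, 3, -5, -8) = 3
g (Black): min(9, 4, 3) = 3
Mid (White): max(-2, 7, -7, 3) = 7
top (Black): min(3, 7) = 3
At top, Black picks Left (lowest: 3).
At Left, White picks a (highest: 3).
At a, Black picks h (lowest: 3).
At h, White picks ae (highest: 3).
Terminal value 3.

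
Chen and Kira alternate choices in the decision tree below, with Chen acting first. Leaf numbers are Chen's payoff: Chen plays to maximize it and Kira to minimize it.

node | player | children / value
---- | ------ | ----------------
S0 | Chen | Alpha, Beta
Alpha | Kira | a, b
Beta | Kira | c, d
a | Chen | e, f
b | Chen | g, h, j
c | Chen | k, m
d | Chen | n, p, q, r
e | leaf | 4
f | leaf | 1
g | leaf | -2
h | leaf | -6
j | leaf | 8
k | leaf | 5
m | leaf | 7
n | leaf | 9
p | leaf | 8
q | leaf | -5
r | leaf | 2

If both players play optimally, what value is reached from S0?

a (Chen): max(4, 1) = 4
b (Chen): max(-2, -6, 8) = 8
Alpha (Kira): min(4, 8) = 4
c (Chen): max(5, 7) = 7
d (Chen): max(9, 8, -5, 2) = 9
Beta (Kira): min(7, 9) = 7
S0 (Chen): max(4, 7) = 7

7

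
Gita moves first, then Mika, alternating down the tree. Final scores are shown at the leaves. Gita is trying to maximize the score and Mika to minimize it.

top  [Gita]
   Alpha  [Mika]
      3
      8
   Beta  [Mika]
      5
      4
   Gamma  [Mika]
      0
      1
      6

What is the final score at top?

Alpha (Mika): min(3, 8) = 3
Beta (Mika): min(5, 4) = 4
Gamma (Mika): min(0, 1, 6) = 0
top (Gita): max(3, 4, 0) = 4

4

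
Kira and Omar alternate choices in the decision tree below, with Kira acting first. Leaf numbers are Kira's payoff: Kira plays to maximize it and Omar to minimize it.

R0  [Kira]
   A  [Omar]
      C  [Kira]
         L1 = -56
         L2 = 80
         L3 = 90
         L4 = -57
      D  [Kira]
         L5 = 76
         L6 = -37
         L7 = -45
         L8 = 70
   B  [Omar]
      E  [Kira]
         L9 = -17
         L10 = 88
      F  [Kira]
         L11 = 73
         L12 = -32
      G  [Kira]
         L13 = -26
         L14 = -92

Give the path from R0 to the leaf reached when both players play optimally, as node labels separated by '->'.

R0 -> A -> D -> L5

C (Kira): max(-56, 80, 90, -57) = 90
D (Kira): max(76, -37, -45, 70) = 76
A (Omar): min(90, 76) = 76
E (Kira): max(-17, 88) = 88
F (Kira): max(73, -32) = 73
G (Kira): max(-26, -92) = -26
B (Omar): min(88, 73, -26) = -26
R0 (Kira): max(76, -26) = 76
At R0, Kira picks A (highest: 76).
At A, Omar picks D (lowest: 76).
At D, Kira picks L5 (highest: 76).
Terminal value 76.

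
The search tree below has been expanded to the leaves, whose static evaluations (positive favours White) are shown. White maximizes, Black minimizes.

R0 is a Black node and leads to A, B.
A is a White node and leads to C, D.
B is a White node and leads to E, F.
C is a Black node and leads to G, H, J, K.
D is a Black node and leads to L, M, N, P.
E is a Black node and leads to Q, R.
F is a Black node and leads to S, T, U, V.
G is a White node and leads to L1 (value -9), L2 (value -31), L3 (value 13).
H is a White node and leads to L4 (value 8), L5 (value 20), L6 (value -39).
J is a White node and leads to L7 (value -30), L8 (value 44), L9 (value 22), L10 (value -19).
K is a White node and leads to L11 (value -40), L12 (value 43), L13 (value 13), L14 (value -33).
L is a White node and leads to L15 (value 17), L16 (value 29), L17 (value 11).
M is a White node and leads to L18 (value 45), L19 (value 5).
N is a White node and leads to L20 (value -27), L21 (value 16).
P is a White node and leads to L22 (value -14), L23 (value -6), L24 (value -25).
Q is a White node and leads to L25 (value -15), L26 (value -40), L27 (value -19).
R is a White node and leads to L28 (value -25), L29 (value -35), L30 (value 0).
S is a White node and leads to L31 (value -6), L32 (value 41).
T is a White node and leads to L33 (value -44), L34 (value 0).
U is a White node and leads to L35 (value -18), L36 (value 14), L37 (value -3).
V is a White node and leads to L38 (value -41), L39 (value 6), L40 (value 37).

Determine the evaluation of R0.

0

G (White): max(-9, -31, 13) = 13
H (White): max(8, 20, -39) = 20
J (White): max(-30, 44, 22, -19) = 44
K (White): max(-40, 43, 13, -33) = 43
C (Black): min(13, 20, 44, 43) = 13
L (White): max(17, 29, 11) = 29
M (White): max(45, 5) = 45
N (White): max(-27, 16) = 16
P (White): max(-14, -6, -25) = -6
D (Black): min(29, 45, 16, -6) = -6
A (White): max(13, -6) = 13
Q (White): max(-15, -40, -19) = -15
R (White): max(-25, -35, 0) = 0
E (Black): min(-15, 0) = -15
S (White): max(-6, 41) = 41
T (White): max(-44, 0) = 0
U (White): max(-18, 14, -3) = 14
V (White): max(-41, 6, 37) = 37
F (Black): min(41, 0, 14, 37) = 0
B (White): max(-15, 0) = 0
R0 (Black): min(13, 0) = 0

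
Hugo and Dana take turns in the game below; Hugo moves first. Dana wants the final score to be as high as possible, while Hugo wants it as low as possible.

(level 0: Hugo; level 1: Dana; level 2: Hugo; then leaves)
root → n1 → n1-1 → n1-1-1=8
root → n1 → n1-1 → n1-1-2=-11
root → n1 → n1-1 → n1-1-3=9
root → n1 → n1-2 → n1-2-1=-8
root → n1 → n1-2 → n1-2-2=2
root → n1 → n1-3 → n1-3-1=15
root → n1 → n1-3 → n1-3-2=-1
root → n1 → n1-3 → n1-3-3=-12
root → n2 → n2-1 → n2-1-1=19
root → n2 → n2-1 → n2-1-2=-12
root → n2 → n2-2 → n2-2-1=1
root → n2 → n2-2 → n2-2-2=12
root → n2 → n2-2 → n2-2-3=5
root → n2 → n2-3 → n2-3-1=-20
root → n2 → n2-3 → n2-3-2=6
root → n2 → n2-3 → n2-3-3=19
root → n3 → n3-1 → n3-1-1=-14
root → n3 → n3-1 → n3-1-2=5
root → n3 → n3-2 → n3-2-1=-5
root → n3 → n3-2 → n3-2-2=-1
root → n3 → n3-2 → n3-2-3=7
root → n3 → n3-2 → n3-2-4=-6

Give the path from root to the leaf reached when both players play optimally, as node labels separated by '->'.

root -> n1 -> n1-2 -> n1-2-1

n1-1 (Hugo): min(8, -11, 9) = -11
n1-2 (Hugo): min(-8, 2) = -8
n1-3 (Hugo): min(15, -1, -12) = -12
n1 (Dana): max(-11, -8, -12) = -8
n2-1 (Hugo): min(19, -12) = -12
n2-2 (Hugo): min(1, 12, 5) = 1
n2-3 (Hugo): min(-20, 6, 19) = -20
n2 (Dana): max(-12, 1, -20) = 1
n3-1 (Hugo): min(-14, 5) = -14
n3-2 (Hugo): min(-5, -1, 7, -6) = -6
n3 (Dana): max(-14, -6) = -6
root (Hugo): min(-8, 1, -6) = -8
At root, Hugo picks n1 (lowest: -8).
At n1, Dana picks n1-2 (highest: -8).
At n1-2, Hugo picks n1-2-1 (lowest: -8).
Terminal value -8.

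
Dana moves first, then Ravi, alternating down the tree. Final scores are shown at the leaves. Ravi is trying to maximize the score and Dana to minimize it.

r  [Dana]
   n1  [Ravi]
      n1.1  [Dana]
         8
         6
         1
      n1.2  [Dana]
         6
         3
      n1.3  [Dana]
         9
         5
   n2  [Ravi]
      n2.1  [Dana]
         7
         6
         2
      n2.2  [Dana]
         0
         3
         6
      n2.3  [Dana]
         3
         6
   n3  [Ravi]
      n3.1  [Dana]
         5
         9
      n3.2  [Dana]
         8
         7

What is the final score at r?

n1.1 (Dana): min(8, 6, 1) = 1
n1.2 (Dana): min(6, 3) = 3
n1.3 (Dana): min(9, 5) = 5
n1 (Ravi): max(1, 3, 5) = 5
n2.1 (Dana): min(7, 6, 2) = 2
n2.2 (Dana): min(0, 3, 6) = 0
n2.3 (Dana): min(3, 6) = 3
n2 (Ravi): max(2, 0, 3) = 3
n3.1 (Dana): min(5, 9) = 5
n3.2 (Dana): min(8, 7) = 7
n3 (Ravi): max(5, 7) = 7
r (Dana): min(5, 3, 7) = 3

3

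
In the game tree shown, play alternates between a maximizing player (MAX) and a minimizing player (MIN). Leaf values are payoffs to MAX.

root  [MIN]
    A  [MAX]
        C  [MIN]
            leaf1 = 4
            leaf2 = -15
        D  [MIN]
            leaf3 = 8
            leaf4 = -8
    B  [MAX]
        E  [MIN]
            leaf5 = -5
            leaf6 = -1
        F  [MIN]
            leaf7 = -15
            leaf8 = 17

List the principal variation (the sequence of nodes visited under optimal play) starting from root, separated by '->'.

C (MIN): min(4, -15) = -15
D (MIN): min(8, -8) = -8
A (MAX): max(-15, -8) = -8
E (MIN): min(-5, -1) = -5
F (MIN): min(-15, 17) = -15
B (MAX): max(-5, -15) = -5
root (MIN): min(-8, -5) = -8
At root, MIN picks A (lowest: -8).
At A, MAX picks D (highest: -8).
At D, MIN picks leaf4 (lowest: -8).
Terminal value -8.

root -> A -> D -> leaf4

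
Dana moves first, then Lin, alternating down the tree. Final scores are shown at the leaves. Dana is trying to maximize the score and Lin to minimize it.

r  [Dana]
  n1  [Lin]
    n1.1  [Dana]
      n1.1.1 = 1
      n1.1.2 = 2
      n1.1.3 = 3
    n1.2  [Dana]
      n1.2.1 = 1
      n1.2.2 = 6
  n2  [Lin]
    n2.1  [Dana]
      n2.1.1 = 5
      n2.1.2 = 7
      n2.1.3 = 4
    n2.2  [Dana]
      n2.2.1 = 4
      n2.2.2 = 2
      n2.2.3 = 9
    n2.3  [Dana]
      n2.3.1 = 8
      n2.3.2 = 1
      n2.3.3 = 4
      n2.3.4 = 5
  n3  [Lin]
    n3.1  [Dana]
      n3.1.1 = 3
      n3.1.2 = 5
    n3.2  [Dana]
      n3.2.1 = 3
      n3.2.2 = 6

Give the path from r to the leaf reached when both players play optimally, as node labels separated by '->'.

n1.1 (Dana): max(1, 2, 3) = 3
n1.2 (Dana): max(1, 6) = 6
n1 (Lin): min(3, 6) = 3
n2.1 (Dana): max(5, 7, 4) = 7
n2.2 (Dana): max(4, 2, 9) = 9
n2.3 (Dana): max(8, 1, 4, 5) = 8
n2 (Lin): min(7, 9, 8) = 7
n3.1 (Dana): max(3, 5) = 5
n3.2 (Dana): max(3, 6) = 6
n3 (Lin): min(5, 6) = 5
r (Dana): max(3, 7, 5) = 7
At r, Dana picks n2 (highest: 7).
At n2, Lin picks n2.1 (lowest: 7).
At n2.1, Dana picks n2.1.2 (highest: 7).
Terminal value 7.

r -> n2 -> n2.1 -> n2.1.2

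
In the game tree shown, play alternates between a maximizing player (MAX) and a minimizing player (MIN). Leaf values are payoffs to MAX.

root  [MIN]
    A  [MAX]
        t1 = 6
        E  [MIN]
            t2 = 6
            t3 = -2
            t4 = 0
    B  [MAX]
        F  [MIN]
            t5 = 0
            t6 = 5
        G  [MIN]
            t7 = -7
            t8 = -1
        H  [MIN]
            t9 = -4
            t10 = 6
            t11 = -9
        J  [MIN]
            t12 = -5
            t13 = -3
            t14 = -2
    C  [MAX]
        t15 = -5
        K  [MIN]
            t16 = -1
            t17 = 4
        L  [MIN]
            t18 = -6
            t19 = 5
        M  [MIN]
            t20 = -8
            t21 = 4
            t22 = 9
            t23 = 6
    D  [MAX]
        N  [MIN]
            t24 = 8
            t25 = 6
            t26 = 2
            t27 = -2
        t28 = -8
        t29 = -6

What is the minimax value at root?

-2

E (MIN): min(6, -2, 0) = -2
A (MAX): max(6, -2) = 6
F (MIN): min(0, 5) = 0
G (MIN): min(-7, -1) = -7
H (MIN): min(-4, 6, -9) = -9
J (MIN): min(-5, -3, -2) = -5
B (MAX): max(0, -7, -9, -5) = 0
K (MIN): min(-1, 4) = -1
L (MIN): min(-6, 5) = -6
M (MIN): min(-8, 4, 9, 6) = -8
C (MAX): max(-5, -1, -6, -8) = -1
N (MIN): min(8, 6, 2, -2) = -2
D (MAX): max(-2, -8, -6) = -2
root (MIN): min(6, 0, -1, -2) = -2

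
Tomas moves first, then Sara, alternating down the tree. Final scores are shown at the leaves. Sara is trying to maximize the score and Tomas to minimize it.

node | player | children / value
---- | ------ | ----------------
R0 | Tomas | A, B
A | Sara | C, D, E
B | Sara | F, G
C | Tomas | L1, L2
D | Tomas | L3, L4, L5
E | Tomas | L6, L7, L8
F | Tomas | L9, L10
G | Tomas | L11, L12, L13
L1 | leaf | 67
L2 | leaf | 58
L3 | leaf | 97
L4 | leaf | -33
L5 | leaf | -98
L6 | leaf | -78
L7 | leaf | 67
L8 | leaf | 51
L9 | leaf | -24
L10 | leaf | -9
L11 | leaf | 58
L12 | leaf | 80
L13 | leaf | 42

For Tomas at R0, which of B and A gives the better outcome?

F (Tomas): min(-24, -9) = -24
G (Tomas): min(58, 80, 42) = 42
B (Sara): max(-24, 42) = 42
C (Tomas): min(67, 58) = 58
D (Tomas): min(97, -33, -98) = -98
E (Tomas): min(-78, 67, 51) = -78
A (Sara): max(58, -98, -78) = 58
Tomas prefers the lower value; B=42, A=58. B is better since 42 < 58.

B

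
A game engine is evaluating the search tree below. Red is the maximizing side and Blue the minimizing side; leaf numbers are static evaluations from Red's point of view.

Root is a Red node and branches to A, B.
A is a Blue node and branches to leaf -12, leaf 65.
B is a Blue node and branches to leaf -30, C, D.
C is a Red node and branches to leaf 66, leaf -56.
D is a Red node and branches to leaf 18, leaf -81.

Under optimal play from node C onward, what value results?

66

C (Red): max(66, -56) = 66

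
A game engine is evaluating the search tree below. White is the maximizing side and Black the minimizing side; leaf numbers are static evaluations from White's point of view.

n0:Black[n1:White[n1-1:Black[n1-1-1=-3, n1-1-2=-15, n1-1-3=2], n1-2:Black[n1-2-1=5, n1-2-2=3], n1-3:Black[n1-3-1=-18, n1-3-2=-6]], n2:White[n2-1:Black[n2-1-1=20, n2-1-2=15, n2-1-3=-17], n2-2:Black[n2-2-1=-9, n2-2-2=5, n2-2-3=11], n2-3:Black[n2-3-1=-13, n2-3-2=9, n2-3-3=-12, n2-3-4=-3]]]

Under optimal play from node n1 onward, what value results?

3

n1-1 (Black): min(-3, -15, 2) = -15
n1-2 (Black): min(5, 3) = 3
n1-3 (Black): min(-18, -6) = -18
n1 (White): max(-15, 3, -18) = 3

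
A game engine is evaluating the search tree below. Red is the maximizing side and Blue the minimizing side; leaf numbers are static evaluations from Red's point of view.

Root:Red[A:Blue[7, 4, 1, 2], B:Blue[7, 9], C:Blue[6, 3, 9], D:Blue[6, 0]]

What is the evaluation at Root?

7

A (Blue): min(7, 4, 1, 2) = 1
B (Blue): min(7, 9) = 7
C (Blue): min(6, 3, 9) = 3
D (Blue): min(6, 0) = 0
Root (Red): max(1, 7, 3, 0) = 7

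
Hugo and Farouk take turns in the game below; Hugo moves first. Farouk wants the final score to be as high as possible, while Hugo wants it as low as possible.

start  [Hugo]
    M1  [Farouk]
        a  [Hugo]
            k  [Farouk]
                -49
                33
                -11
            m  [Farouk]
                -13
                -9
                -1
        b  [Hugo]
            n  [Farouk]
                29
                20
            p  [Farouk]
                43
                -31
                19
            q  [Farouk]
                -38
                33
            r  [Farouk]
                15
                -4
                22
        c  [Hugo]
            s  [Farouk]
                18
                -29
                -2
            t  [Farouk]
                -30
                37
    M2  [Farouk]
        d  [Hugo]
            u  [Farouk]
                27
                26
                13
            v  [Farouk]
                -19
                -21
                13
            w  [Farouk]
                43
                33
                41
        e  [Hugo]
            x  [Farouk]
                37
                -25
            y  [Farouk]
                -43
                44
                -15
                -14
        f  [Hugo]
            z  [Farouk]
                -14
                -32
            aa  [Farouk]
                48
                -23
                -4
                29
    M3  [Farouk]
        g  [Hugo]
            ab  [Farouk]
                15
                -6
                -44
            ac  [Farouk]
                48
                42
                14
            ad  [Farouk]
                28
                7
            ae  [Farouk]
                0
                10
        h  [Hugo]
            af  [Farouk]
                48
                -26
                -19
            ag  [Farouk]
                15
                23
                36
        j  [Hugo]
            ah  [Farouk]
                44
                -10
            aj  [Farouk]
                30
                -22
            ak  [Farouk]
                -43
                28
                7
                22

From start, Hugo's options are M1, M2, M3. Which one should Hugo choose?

k (Farouk): max(-49, 33, -11) = 33
m (Farouk): max(-13, -9, -1) = -1
a (Hugo): min(33, -1) = -1
n (Farouk): max(29, 20) = 29
p (Farouk): max(43, -31, 19) = 43
q (Farouk): max(-38, 33) = 33
r (Farouk): max(15, -4, 22) = 22
b (Hugo): min(29, 43, 33, 22) = 22
s (Farouk): max(18, -29, -2) = 18
t (Farouk): max(-30, 37) = 37
c (Hugo): min(18, 37) = 18
M1 (Farouk): max(-1, 22, 18) = 22
u (Farouk): max(27, 26, 13) = 27
v (Farouk): max(-19, -21, 13) = 13
w (Farouk): max(43, 33, 41) = 43
d (Hugo): min(27, 13, 43) = 13
x (Farouk): max(37, -25) = 37
y (Farouk): max(-43, 44, -15, -14) = 44
e (Hugo): min(37, 44) = 37
z (Farouk): max(-14, -32) = -14
aa (Farouk): max(48, -23, -4, 29) = 48
f (Hugo): min(-14, 48) = -14
M2 (Farouk): max(13, 37, -14) = 37
ab (Farouk): max(15, -6, -44) = 15
ac (Farouk): max(48, 42, 14) = 48
ad (Farouk): max(28, 7) = 28
ae (Farouk): max(0, 10) = 10
g (Hugo): min(15, 48, 28, 10) = 10
af (Farouk): max(48, -26, -19) = 48
ag (Farouk): max(15, 23, 36) = 36
h (Hugo): min(48, 36) = 36
ah (Farouk): max(44, -10) = 44
aj (Farouk): max(30, -22) = 30
ak (Farouk): max(-43, 28, 7, 22) = 28
j (Hugo): min(44, 30, 28) = 28
M3 (Farouk): max(10, 36, 28) = 36
start (Hugo): min(22, 37, 36) = 22
Hugo at start wants the lowest of {M1=22, M2=37, M3=36}, so chooses M1.

M1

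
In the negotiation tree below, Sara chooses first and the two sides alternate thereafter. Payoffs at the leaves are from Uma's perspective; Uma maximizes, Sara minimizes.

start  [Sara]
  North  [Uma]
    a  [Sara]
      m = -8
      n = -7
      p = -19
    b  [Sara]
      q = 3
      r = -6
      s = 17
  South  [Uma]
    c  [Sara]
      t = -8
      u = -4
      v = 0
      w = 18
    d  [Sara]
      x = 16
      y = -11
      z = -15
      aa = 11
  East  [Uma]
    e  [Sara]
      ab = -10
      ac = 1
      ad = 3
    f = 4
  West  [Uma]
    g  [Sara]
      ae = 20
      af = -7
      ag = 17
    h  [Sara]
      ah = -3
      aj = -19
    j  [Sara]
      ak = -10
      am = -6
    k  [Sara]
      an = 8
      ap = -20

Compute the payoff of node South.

c (Sara): min(-8, -4, 0, 18) = -8
d (Sara): min(16, -11, -15, 11) = -15
South (Uma): max(-8, -15) = -8

-8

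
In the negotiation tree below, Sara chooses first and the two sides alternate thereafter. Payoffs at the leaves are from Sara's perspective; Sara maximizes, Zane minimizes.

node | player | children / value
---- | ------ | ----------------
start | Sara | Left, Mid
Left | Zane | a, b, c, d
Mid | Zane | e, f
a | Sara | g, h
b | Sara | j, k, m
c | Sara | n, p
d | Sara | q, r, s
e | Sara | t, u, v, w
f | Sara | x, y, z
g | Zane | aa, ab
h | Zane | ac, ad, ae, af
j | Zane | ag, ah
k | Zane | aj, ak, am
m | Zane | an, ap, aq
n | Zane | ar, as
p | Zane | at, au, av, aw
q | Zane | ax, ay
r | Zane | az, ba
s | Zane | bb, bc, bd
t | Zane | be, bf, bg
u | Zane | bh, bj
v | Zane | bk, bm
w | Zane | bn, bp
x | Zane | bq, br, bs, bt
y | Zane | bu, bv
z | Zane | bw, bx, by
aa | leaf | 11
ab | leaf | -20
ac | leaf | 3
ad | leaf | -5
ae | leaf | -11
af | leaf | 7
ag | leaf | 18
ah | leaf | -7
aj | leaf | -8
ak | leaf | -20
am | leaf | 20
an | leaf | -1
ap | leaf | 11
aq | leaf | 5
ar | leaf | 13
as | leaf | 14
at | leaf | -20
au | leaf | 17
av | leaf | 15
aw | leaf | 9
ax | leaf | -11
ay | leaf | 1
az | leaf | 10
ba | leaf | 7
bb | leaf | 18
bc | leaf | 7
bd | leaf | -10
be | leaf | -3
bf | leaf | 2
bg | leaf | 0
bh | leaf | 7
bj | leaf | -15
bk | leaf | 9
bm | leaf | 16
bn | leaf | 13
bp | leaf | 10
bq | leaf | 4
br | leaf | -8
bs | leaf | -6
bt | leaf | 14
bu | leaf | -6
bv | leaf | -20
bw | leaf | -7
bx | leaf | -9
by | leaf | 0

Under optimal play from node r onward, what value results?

r (Zane): min(10, 7) = 7

7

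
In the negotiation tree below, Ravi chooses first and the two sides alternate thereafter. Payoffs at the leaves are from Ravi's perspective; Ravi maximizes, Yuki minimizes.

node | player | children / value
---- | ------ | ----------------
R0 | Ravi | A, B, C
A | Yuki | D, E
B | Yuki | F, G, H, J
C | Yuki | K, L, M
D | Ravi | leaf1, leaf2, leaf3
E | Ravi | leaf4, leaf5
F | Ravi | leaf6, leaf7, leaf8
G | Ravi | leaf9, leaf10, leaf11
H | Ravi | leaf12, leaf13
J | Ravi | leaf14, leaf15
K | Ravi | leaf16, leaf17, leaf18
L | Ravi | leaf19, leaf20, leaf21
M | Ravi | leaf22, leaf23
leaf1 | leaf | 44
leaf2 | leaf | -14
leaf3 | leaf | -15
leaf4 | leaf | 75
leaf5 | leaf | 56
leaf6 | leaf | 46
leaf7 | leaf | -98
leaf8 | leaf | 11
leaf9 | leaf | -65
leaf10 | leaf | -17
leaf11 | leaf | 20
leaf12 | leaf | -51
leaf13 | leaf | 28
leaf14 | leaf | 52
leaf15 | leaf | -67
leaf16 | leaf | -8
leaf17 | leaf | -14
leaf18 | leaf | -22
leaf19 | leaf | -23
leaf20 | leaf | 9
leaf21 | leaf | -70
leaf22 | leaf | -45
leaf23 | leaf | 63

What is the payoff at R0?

D (Ravi): max(44, -14, -15) = 44
E (Ravi): max(75, 56) = 75
A (Yuki): min(44, 75) = 44
F (Ravi): max(46, -98, 11) = 46
G (Ravi): max(-65, -17, 20) = 20
H (Ravi): max(-51, 28) = 28
J (Ravi): max(52, -67) = 52
B (Yuki): min(46, 20, 28, 52) = 20
K (Ravi): max(-8, -14, -22) = -8
L (Ravi): max(-23, 9, -70) = 9
M (Ravi): max(-45, 63) = 63
C (Yuki): min(-8, 9, 63) = -8
R0 (Ravi): max(44, 20, -8) = 44

44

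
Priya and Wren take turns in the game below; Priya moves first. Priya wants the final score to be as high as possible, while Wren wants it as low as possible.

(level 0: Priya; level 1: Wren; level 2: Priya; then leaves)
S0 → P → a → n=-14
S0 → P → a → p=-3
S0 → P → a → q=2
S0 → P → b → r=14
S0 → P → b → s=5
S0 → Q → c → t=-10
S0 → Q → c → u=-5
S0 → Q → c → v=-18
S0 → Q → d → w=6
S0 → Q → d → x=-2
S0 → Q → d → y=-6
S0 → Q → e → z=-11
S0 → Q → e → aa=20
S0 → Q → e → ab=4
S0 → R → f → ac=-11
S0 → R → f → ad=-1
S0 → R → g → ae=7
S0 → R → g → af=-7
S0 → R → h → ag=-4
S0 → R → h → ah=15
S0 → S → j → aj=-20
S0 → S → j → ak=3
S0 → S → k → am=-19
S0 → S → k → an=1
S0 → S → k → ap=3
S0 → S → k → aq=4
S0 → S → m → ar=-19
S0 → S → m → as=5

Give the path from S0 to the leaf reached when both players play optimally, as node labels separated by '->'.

a (Priya): max(-14, -3, 2) = 2
b (Priya): max(14, 5) = 14
P (Wren): min(2, 14) = 2
c (Priya): max(-10, -5, -18) = -5
d (Priya): max(6, -2, -6) = 6
e (Priya): max(-11, 20, 4) = 20
Q (Wren): min(-5, 6, 20) = -5
f (Priya): max(-11, -1) = -1
g (Priya): max(7, -7) = 7
h (Priya): max(-4, 15) = 15
R (Wren): min(-1, 7, 15) = -1
j (Priya): max(-20, 3) = 3
k (Priya): max(-19, 1, 3, 4) = 4
m (Priya): max(-19, 5) = 5
S (Wren): min(3, 4, 5) = 3
S0 (Priya): max(2, -5, -1, 3) = 3
At S0, Priya picks S (highest: 3).
At S, Wren picks j (lowest: 3).
At j, Priya picks ak (highest: 3).
Terminal value 3.

S0 -> S -> j -> ak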